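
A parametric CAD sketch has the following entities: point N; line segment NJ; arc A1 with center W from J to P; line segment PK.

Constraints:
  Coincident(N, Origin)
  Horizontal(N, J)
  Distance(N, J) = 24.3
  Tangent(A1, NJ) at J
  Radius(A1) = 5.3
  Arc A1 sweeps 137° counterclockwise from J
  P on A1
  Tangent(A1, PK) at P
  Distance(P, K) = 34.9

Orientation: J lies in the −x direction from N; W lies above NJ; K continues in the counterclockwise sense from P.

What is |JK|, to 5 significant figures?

39.593

N is at the origin; NJ is horizontal with |NJ| = 24.3 and J on the −x side, so J = (-24.300, 0.0000). Tangency of A1 to NJ means the radius WJ is perpendicular to NJ, so W = J + (0, 5.3) = (-24.300, 5.3000). On A1, J sits at bearing -90° from W; a 137° counterclockwise sweep puts P at bearing 47°, so P = W + 5.3·(cos 47°, sin 47°) = (-20.685, 9.1762). The tangent condition forces WP to be normal to PK, so PK runs along (−sin 47°, cos 47°); with |PK| = 34.9, K = (-46.210, 32.978). Then |JK| = |K − J| = 39.593.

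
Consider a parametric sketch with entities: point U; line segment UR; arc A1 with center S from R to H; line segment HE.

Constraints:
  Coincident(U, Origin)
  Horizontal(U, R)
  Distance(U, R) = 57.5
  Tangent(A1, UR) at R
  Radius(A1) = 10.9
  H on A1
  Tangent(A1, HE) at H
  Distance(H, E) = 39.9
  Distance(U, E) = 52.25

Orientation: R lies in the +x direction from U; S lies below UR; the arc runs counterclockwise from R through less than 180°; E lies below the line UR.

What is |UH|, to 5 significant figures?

48.050

Checks: U.y = 0.00, R.y = 0.00 ✓; |SH| = 10.90 ✓; ∠(SH, HE) = 90.00° ✓; |HE| = 39.90 ✓; |UE| = 52.25 ✓.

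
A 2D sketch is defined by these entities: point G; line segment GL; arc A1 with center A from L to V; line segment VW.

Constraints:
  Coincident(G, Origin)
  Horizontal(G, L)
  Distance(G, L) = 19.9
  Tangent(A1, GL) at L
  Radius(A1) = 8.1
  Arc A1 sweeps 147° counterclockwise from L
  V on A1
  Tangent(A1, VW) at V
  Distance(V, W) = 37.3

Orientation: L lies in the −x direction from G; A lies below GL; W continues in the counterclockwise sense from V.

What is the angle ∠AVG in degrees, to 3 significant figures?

25.5°

Since A1 is tangent to GL there, AL ⟂ GL, so A = L + (0, -8.1) = (-19.9, -8.10). On A1, L sits at bearing 90° from A; a 147° counterclockwise sweep puts V at bearing 237°, so V = A + 8.1·(cos 237°, sin 237°) = (-24.3, -14.9). Then cos ∠AVG = VA·VG / (|VA||VG|), giving 25.5°.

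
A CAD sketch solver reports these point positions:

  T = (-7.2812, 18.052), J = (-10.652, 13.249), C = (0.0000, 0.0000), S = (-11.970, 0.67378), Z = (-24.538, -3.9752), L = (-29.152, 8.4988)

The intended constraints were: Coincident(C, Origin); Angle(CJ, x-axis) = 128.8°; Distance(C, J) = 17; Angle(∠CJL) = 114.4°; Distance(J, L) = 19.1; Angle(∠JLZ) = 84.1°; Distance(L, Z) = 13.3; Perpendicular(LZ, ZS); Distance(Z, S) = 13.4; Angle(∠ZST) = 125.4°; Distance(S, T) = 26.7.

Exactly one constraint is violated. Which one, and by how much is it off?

Distance(S, T) = 26.7 — off by 8.70.

C = (0.00, 0.00) ✓; CJ at 128.8° ✓; |CJ| = 17.00 ✓; ∠CJL = 114.4° ✓; |JL| = 19.10 ✓; ∠JLZ = 84.10° ✓; |LZ| = 13.30 ✓; ∠(LZ, ZS) = 90.00° ✓; |ZS| = 13.40 ✓; ∠ZST = 125.4° ✓; |ST| = 18.00 ✗.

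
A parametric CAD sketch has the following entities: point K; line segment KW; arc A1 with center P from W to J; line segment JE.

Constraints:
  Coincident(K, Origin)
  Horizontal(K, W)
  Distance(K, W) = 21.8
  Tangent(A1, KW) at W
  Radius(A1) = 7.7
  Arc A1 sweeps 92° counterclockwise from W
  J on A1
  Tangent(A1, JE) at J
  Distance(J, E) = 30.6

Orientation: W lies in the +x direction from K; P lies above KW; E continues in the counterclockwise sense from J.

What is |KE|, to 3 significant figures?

47.9

K is at the origin; K and W share the same y with |KW| = 21.8 and W on the +x side, so W = (21.8, 0.00). A1 meets KW tangentially, so PW is at right angles to KW, so P = W + (0, 7.7) = (21.8, 7.70). On A1, W sits at bearing -90° from P; a 92° counterclockwise sweep puts J at bearing 2°, so J = P + 7.7·(cos 2°, sin 2°) = (29.5, 7.97). The tangent condition forces PJ to be normal to JE, so JE runs along (−sin 2°, cos 2°); with |JE| = 30.6, E = (28.4, 38.6). Then |KE| = |E − K| = 47.9.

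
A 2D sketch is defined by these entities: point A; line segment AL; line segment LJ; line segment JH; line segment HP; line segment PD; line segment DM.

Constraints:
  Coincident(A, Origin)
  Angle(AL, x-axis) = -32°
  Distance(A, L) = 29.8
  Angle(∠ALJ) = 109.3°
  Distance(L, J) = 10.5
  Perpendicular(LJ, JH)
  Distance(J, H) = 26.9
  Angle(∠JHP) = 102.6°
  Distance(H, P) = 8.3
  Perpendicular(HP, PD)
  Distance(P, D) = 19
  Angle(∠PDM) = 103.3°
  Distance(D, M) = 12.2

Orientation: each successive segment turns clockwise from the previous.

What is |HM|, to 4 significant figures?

22.10

The perpendicularity gives PD at right angles to HP, so PD runs at -0.1000°; with |PD| = 19.0, D = (15.74, -11.85). ∠PDM = 103.3° gives DM at -76.80° from the x-axis; with |DM| = 12.2, M = (18.52, -23.73). Then |HM| = |M − H| = 22.10.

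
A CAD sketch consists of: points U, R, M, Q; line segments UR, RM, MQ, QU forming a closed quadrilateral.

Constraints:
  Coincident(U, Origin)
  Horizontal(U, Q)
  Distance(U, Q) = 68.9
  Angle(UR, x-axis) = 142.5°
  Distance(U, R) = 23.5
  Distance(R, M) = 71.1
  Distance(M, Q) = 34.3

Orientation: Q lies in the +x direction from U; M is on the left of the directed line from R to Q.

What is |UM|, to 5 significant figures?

58.658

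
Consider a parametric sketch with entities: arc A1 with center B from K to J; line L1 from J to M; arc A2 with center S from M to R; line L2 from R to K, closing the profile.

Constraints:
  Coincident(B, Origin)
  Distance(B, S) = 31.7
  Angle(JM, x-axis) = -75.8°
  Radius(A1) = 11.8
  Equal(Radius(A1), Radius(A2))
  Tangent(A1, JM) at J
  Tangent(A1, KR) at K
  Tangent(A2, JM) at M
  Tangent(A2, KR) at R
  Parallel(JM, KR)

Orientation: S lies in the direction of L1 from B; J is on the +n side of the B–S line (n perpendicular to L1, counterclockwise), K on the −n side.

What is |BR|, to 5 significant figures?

33.825

The slot axis is L1's direction at -75.8°, so u = (cos -75.8°, sin -75.8°) = (0.24531, -0.96945) and n = (−sin -75.8°, cos -75.8°) = (0.96945, 0.24531). B is at the origin and S lies 31.7 along u from B, so S = 31.7·u = (7.7762, -30.731). Tangency of A1 to both parallel lines with radius 11.8 puts J and K at B ± 11.8·n: J = (11.439, 2.8946), K = (-11.439, -2.8946). Equal radii place M and R the same way about S: M = S + 11.8·n = (19.216, -27.837), R = S − 11.8·n = (-3.6632, -33.626). Then |BR| = |R − B| = 33.825.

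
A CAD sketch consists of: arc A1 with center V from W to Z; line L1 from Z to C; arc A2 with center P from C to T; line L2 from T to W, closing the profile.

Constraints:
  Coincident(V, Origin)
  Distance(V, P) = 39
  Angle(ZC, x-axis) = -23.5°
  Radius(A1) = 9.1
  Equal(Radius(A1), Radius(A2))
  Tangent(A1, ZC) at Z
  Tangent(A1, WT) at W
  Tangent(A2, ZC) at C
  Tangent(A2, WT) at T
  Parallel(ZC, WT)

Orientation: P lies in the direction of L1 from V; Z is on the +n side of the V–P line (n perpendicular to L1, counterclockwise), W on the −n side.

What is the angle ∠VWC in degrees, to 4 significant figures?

64.98°

The slot axis is L1's direction at -23.5°, so u = (cos -23.5°, sin -23.5°) = (0.9171, -0.3987) and n = (−sin -23.5°, cos -23.5°) = (0.3987, 0.9171). V is at the origin and P lies 39.0 along u from V, so P = 39.0·u = (35.77, -15.55). Tangency of A1 to both parallel lines with radius 9.1 puts Z and W at V ± 9.1·n: Z = (3.629, 8.345), W = (-3.629, -8.345). Equal radii place C and T the same way about P: C = P + 9.1·n = (39.39, -7.206), T = P − 9.1·n = (32.14, -23.90). Then cos ∠VWC = WV·WC / (|WV||WC|), giving 64.98°.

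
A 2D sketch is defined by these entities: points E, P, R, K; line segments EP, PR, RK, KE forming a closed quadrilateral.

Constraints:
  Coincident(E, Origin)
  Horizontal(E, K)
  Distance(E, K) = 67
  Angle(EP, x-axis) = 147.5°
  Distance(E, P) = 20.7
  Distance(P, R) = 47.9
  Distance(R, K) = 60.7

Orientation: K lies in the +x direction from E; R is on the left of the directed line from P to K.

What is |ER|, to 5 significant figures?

44.871

E is at the origin; E and K share the same y with |EK| = 67.0 and K in +x, so K = (67.0, 0). EP runs at 147.5° with |EP| = 20.7, so P = (-17.458, 11.122). R is determined by |PR| = 47.9 and |RK| = 60.7 together: it lies at the intersection of circle(P, 47.9) and circle(K, 60.7). With |PK| = 85.187, the foot of the radical line on PK is 34.435 from P and the perpendicular offset is √(47.9² − 34.435²) = 33.297. Taking the left-of-PK solution: R = (21.029, 39.638).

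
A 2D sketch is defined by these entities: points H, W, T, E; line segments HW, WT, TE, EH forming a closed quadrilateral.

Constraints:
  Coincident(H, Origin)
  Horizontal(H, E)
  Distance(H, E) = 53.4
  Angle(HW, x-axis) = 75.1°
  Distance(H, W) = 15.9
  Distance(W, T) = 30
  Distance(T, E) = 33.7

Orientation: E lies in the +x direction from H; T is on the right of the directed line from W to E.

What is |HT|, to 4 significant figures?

23.04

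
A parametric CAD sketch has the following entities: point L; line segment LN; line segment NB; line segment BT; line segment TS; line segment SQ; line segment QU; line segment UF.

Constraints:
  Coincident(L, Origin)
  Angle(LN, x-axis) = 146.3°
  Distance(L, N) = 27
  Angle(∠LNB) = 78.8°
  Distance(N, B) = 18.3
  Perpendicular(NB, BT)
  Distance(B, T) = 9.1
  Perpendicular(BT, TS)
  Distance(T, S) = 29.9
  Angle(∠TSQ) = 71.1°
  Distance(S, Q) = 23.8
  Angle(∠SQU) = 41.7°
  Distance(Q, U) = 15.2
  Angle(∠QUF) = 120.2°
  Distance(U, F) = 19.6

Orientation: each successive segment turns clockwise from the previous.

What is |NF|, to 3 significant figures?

19.0

∠SQU = 41.7° gives QU at -22.1° from the x-axis; with |QU| = 15.2, U = (-20.6, 16.0). ∠QUF = 120.2° gives UF at -81.9° from the x-axis; with |UF| = 19.6, F = (-17.9, -3.43). Then |NF| = |F − N| = 19.0.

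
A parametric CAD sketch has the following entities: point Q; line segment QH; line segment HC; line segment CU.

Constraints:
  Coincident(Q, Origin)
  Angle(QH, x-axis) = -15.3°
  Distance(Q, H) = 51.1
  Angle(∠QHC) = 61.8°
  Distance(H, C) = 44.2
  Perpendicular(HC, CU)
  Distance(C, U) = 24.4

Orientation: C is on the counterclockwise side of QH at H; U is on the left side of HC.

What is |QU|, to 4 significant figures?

28.77

Q is at the origin; QH runs at -15.3° with length 51.1, so H = 51.1·(cos -15.3°, sin -15.3°) = (49.29, -13.48). ∠QHC = 61.8°, so HC runs at -15.3° + (180° − 61.8°) = 102.9° from the x-axis; with |HC| = 44.2, C = H + 44.2·(cos 102.9°, sin 102.9°) = (39.42, 29.60). The perpendicularity gives CU at right angles to HC; with |CU| = 24.4 on the left of HC, U = C + 24.4·(-0.9748, -0.2233) = (15.64, 24.15). Then |QU| = |U − Q| = 28.77.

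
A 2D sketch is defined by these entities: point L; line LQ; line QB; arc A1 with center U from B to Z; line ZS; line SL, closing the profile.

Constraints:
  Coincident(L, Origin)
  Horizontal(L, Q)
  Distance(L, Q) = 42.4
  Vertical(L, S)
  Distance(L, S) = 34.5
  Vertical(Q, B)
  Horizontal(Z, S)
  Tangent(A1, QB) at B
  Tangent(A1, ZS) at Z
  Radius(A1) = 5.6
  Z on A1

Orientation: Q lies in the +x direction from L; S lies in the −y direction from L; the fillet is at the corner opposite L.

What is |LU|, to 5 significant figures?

46.792

L is at the origin; L and Q share the same y with |LQ| = 42.4 and Q on the +x side, so Q = (42.400, 0.0000). L and S share the same x with |LS| = 34.5 and S on the −y side, so S = (0.0000, -34.500). The virtual corner opposite L is at (42.400, -34.500). The tangent condition forces UB to be normal to QB and since A1 is tangent to ZS there, UZ ⟂ ZS, with radius 5.6, so the center U sits 5.6 in from both sides at U = (36.800, -28.900). Then |LU| = |U − L| = 46.792.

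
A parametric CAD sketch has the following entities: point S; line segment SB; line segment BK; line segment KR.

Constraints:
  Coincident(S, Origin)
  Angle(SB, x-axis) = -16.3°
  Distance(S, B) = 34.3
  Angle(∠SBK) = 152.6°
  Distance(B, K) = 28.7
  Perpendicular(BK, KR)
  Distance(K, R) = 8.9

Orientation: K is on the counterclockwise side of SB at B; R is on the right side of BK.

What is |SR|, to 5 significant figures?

64.096

∠SBK = 152.6°, so BK runs at -16.3° + (180° − 152.6°) = 11.100° from the x-axis; with |BK| = 28.7, K = B + 28.7·(cos 11.100°, sin 11.100°) = (61.084, -4.1015). BK is perpendicular to KR; with |KR| = 8.9 on the right of BK, R = K + 8.9·(0.19252, -0.98129) = (62.798, -12.835). Then |SR| = |R − S| = 64.096.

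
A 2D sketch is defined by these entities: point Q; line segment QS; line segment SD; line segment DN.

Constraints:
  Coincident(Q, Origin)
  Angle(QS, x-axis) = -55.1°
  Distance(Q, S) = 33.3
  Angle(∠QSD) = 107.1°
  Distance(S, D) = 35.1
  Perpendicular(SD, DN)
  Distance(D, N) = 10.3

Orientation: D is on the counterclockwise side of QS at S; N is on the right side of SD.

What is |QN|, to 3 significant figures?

61.6

∠QSD = 107.1°, so SD runs at -55.1° + (180° − 107.1°) = 17.8° from the x-axis; with |SD| = 35.1, D = S + 35.1·(cos 17.8°, sin 17.8°) = (52.5, -16.6). SD is perpendicular to DN; with |DN| = 10.3 on the right of SD, N = D + 10.3·(0.306, -0.952) = (55.6, -26.4). Then |QN| = |N − Q| = 61.6.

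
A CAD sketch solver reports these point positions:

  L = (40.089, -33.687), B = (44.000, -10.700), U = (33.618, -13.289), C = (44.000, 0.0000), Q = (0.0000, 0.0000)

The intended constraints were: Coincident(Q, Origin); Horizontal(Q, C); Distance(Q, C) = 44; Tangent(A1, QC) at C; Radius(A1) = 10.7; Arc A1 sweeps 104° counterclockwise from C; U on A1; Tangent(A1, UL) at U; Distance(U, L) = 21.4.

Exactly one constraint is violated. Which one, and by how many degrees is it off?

Tangent(A1, UL) at U — off by 3.60°.

Q = (0.00, 0.00) ✓; Q.y = 0.00, C.y = 0.00 ✓; |QC| = 44.00 ✓; ∠(BC, CQ) = 90.00° ✓; |BC| = 10.70 ✓; bearing(B→U) − bearing(B→C) = 104.0° ✓; |BU| = 10.70 ✓; ∠(BU, UL) = 86.40° ✗; |UL| = 21.40 ✓.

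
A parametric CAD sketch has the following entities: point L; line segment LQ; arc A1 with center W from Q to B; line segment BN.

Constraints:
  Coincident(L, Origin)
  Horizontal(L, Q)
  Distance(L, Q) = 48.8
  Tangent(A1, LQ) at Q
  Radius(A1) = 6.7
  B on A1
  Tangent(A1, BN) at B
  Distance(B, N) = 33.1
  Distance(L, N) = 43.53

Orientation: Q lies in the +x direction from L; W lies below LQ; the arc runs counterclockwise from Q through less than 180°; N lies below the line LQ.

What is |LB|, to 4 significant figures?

42.97

Checks: |WB| = 6.700 ✓; ∠(WB, BN) = 90.00° ✓; |BN| = 33.10 ✓; |LN| = 43.53 ✓.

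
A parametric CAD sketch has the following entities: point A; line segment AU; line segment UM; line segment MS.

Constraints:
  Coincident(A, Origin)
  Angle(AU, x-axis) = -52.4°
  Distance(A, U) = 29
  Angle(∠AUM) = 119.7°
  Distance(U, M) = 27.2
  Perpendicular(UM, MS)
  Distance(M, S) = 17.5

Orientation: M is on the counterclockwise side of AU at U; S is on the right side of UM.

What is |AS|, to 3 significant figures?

59.6

A is at the origin; AU runs at -52.4° with length 29.0, so U = 29.0·(cos -52.4°, sin -52.4°) = (17.7, -23.0). ∠AUM = 119.7°, so UM runs at -52.4° + (180° − 119.7°) = 7.90° from the x-axis; with |UM| = 27.2, M = U + 27.2·(cos 7.90°, sin 7.90°) = (44.6, -19.2). UM is perpendicular to MS; with |MS| = 17.5 on the right of UM, S = M + 17.5·(0.137, -0.991) = (47.0, -36.6). Then |AS| = |S − A| = 59.6.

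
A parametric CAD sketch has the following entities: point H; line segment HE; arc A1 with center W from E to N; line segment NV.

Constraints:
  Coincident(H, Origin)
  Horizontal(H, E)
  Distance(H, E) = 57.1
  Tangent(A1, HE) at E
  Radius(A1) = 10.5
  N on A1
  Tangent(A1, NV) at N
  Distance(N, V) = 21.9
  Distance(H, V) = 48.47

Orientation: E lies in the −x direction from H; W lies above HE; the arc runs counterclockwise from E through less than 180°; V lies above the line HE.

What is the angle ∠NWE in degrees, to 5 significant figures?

70.353°

H is at the origin; H and E share the same y with |HE| = 57.1 and E on the −x side, so E = (-57.100, 0.0000). The tangent condition forces WE to be normal to HE, so W = E + (0, 10.5) = (-57.100, 10.500). Since WN ⟂ NV (tangency), |WV| = √(10.5² + 21.9²) = 24.287 regardless of where N sits on A1. So V lies on both circle(H, 48.47) and circle(W, 24.287); the above-HE intersection is V = (-39.848, 27.595). N is the foot of the tangent from V: N = (-47.211, 6.9697).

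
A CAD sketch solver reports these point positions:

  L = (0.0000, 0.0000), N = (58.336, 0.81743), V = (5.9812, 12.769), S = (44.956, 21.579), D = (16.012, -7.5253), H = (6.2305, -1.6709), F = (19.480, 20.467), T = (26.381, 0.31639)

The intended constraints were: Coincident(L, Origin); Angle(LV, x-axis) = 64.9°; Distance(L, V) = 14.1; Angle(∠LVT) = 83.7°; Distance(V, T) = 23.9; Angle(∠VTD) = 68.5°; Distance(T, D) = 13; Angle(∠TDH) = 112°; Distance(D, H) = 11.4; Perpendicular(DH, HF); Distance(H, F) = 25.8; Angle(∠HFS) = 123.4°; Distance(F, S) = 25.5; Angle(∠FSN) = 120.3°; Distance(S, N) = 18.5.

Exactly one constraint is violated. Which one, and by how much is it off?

Distance(S, N) = 18.5 — off by 6.20.

L = (0.00, 0.00) ✓; LV at 64.90° ✓; |LV| = 14.10 ✓; ∠LVT = 83.70° ✓; |VT| = 23.90 ✓; ∠VTD = 68.50° ✓; |TD| = 13.00 ✓; ∠TDH = 112.0° ✓; |DH| = 11.40 ✓; ∠(DH, HF) = 90.00° ✓; |HF| = 25.80 ✓; ∠HFS = 123.4° ✓; |FS| = 25.50 ✓; ∠FSN = 120.3° ✓; |SN| = 24.70 ✗.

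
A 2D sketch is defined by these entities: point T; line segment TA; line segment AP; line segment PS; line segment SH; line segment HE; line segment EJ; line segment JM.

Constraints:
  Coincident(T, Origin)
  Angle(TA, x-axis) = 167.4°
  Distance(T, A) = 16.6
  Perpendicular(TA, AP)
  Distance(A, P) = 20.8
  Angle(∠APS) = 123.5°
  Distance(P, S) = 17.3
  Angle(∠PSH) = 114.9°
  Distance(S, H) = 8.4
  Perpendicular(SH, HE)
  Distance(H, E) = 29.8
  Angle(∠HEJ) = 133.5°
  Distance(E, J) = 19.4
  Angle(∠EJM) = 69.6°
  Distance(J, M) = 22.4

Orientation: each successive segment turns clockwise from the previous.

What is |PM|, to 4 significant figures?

9.927

T is at the origin; TA runs at 167.4° with length 16.6, so A = (-16.20, 3.621). The perpendicularity gives AP at right angles to TA, so AP runs at 77.40°; with |AP| = 20.8, P = (-11.66, 23.92). ∠APS = 123.5° gives PS at 20.90° from the x-axis; with |PS| = 17.3, S = (4.499, 30.09). ∠PSH = 114.9° gives SH at -44.20° from the x-axis; with |SH| = 8.4, H = (10.52, 24.24). SH is perpendicular to HE, so HE runs at -134.2°; with |HE| = 29.8, E = (-10.25, 2.872). ∠HEJ = 133.5° gives EJ at 179.3° from the x-axis; with |EJ| = 19.4, J = (-29.65, 3.109). ∠EJM = 69.6° gives JM at 68.90° from the x-axis; with |JM| = 22.4, M = (-21.59, 24.01). Then |PM| = |M − P| = 9.927.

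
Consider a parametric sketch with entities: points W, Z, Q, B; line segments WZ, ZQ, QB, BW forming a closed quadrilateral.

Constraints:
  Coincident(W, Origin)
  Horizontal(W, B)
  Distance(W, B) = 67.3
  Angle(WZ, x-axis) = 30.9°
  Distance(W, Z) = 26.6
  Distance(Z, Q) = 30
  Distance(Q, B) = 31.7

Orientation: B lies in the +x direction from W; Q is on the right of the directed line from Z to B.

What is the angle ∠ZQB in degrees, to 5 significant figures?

97.850°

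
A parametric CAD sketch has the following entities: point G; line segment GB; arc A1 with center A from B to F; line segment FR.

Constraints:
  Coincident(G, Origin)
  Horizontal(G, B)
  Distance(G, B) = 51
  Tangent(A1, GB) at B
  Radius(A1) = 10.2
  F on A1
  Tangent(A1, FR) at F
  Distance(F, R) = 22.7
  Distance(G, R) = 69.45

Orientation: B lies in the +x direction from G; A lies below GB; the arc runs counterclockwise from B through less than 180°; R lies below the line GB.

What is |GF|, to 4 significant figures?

47.66

Checks: |AB| = 10.20 ✓; |AF| = 10.20 ✓; ∠(AF, FR) = 90.00° ✓; |FR| = 22.70 ✓; |GR| = 69.45 ✓.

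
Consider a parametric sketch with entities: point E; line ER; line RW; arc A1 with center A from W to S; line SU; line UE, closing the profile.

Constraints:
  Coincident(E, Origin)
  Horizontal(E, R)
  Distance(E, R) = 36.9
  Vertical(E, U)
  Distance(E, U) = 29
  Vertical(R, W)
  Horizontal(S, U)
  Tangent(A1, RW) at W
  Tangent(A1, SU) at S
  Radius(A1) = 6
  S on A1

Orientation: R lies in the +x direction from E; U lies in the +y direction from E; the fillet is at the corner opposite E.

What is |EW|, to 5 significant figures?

43.481

E is at the origin; E and R share the same y with |ER| = 36.9 and R on the +x side, so R = (36.900, 0.0000). E and U share the same x with |EU| = 29.0 and U on the +y side, so U = (0.0000, 29.000). The virtual corner opposite E is at (36.900, 29.000). The tangent condition forces AW to be normal to RW and A1 meets SU tangentially, so AS is at right angles to SU, with radius 6.0, so the center A sits 6.0 in from both sides at A = (30.900, 23.000). That places the tangent points at W = (36.900, 23.000) on RW and S = (30.900, 29.000) on SU. Then |EW| = |W − E| = 43.481.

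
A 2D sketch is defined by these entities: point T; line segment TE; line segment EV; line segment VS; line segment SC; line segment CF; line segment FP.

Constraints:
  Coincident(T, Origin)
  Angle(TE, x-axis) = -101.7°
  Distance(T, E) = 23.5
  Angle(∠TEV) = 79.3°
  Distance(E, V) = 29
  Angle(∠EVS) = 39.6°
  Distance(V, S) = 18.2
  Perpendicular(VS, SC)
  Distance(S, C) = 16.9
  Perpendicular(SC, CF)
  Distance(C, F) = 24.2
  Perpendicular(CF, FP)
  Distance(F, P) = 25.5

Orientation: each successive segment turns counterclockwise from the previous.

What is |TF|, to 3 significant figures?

44.0

T is at the origin; TE runs at -101.7° with length 23.5, so E = (-4.77, -23.0). ∠TEV = 79.3° gives EV at -1.00° from the x-axis; with |EV| = 29.0, V = (24.2, -23.5). ∠EVS = 39.6° gives VS at 139° from the x-axis; with |VS| = 18.2, S = (10.4, -11.7). The perpendicularity gives SC at right angles to VS, so SC runs at -131°; with |SC| = 16.9, C = (-0.587, -24.5). The perpendicularity gives CF at right angles to SC, so CF runs at -40.6°; with |CF| = 24.2, F = (17.8, -40.3). Then |TF| = |F − T| = 44.0.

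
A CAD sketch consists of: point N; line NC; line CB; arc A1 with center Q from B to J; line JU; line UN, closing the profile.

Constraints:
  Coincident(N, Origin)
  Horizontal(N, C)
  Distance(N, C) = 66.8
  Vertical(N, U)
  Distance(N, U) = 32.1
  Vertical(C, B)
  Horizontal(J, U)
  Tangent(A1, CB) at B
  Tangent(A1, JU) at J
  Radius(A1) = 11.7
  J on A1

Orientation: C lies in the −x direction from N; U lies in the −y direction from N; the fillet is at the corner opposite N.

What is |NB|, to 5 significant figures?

69.846

N is at the origin; NC is horizontal with |NC| = 66.8 and C on the −x side, so C = (-66.800, 0.0000). N and U share the same x with |NU| = 32.1 and U on the −y side, so U = (0.0000, -32.100). The virtual corner opposite N is at (-66.800, -32.100). Since A1 is tangent to CB there, QB ⟂ CB and the tangent condition forces QJ to be normal to JU, with radius 11.7, so the center Q sits 11.7 in from both sides at Q = (-55.100, -20.400). That places the tangent points at B = (-66.800, -20.400) on CB and J = (-55.100, -32.100) on JU. Then |NB| = |B − N| = 69.846.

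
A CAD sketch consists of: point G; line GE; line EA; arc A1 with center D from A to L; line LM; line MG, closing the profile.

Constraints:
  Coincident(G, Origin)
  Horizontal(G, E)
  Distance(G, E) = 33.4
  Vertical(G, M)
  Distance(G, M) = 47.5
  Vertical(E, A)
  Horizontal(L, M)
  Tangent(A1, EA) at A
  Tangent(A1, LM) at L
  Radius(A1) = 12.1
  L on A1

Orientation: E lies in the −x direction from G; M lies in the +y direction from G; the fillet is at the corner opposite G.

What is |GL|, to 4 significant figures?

52.06

The virtual corner opposite G is at (-33.40, 47.50). A1 meets EA tangentially, so DA is at right angles to EA and A1 meets LM tangentially, so DL is at right angles to LM, with radius 12.1, so the center D sits 12.1 in from both sides at D = (-21.30, 35.40). That places the tangent points at A = (-33.40, 35.40) on EA and L = (-21.30, 47.50) on LM. Then |GL| = |L − G| = 52.06.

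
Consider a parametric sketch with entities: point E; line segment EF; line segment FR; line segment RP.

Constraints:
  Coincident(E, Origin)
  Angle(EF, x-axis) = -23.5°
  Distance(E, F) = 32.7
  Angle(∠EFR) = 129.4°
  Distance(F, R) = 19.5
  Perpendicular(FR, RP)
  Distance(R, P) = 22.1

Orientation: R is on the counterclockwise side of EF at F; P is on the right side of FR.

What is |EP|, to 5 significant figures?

62.163

E is at the origin; EF runs at -23.5° with length 32.7, so F = 32.7·(cos -23.5°, sin -23.5°) = (29.988, -13.039). ∠EFR = 129.4°, so FR runs at -23.5° + (180° − 129.4°) = 27.100° from the x-axis; with |FR| = 19.5, R = F + 19.5·(cos 27.100°, sin 27.100°) = (47.347, -4.1560). FR ⟂ RP; with |RP| = 22.1 on the right of FR, P = R + 22.1·(0.45554, -0.89021) = (57.415, -23.830). Then |EP| = |P − E| = 62.163.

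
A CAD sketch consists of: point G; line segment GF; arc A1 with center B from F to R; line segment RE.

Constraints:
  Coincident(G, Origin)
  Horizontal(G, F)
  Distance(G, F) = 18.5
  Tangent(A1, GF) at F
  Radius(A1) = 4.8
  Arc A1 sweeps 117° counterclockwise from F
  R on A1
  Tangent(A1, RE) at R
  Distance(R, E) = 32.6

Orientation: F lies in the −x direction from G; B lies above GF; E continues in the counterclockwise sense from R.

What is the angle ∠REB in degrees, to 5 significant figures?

8.3760°

G is at the origin; GF is horizontal with |GF| = 18.5 and F on the −x side, so F = (-18.500, 0.0000). The tangent condition forces BF to be normal to GF, so B = F + (0, 4.8) = (-18.500, 4.8000). On A1, F sits at bearing -90° from B; a 117° counterclockwise sweep puts R at bearing 27°, so R = B + 4.8·(cos 27°, sin 27°) = (-14.223, 6.9792). The tangent condition forces BR to be normal to RE, so RE runs along (−sin 27°, cos 27°); with |RE| = 32.6, E = (-29.023, 36.026). Then cos ∠REB = ER·EB / (|ER||EB|), giving 8.3760°.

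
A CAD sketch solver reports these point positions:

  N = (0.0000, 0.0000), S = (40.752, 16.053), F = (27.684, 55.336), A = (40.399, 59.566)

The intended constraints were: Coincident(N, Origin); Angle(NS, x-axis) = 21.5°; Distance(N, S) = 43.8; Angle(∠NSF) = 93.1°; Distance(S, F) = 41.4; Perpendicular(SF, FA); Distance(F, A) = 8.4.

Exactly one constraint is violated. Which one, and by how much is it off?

Distance(F, A) = 8.4 — off by 5.00.

N = (0.00, 0.00) ✓; NS at 21.50° ✓; |NS| = 43.80 ✓; ∠NSF = 93.10° ✓; |SF| = 41.40 ✓; ∠(SF, FA) = 90.00° ✓; |FA| = 13.40 ✗.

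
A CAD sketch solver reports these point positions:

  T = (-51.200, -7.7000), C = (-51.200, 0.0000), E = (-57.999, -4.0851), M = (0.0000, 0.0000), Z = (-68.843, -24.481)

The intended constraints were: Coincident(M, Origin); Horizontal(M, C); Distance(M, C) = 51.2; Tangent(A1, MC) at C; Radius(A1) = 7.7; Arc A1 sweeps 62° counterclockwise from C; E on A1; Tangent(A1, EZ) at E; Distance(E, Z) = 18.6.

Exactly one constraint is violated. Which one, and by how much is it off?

Distance(E, Z) = 18.6 — off by 4.50.

M = (0.00, 0.00) ✓; M.y = 0.00, C.y = 0.00 ✓; |MC| = 51.20 ✓; ∠(TC, CM) = 90.00° ✓; |TC| = 7.700 ✓; bearing(T→E) − bearing(T→C) = 62.00° ✓; |TE| = 7.700 ✓; ∠(TE, EZ) = 90.00° ✓; |EZ| = 23.10 ✗.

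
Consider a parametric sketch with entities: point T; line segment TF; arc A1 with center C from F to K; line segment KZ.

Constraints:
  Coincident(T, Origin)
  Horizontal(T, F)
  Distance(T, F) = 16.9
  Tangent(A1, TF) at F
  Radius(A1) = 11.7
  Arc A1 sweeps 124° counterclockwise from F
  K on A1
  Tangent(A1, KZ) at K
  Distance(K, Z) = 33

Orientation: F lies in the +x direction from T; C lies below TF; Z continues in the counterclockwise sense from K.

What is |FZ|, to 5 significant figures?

46.433

On A1, F sits at bearing 90° from C; a 124° counterclockwise sweep puts K at bearing 214°, so K = C + 11.7·(cos 214°, sin 214°) = (7.2003, -18.243). Since A1 is tangent to KZ there, CK ⟂ KZ, so KZ runs along (−sin 214°, cos 214°); with |KZ| = 33.0, Z = (25.654, -45.601). Then |FZ| = |Z − F| = 46.433.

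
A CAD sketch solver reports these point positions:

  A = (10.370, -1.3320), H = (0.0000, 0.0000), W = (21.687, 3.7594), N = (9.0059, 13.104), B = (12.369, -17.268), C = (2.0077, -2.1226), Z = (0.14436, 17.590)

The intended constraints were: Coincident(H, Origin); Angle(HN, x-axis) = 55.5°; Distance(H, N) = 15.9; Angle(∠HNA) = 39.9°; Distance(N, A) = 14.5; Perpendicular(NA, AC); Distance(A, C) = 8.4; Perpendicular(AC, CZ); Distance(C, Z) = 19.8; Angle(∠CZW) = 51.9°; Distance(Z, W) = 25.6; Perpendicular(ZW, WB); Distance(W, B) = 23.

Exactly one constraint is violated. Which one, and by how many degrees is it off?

Perpendicular(ZW, WB) — off by 8.80°.

H = (0.00, 0.00) ✓; HN at 55.50° ✓; |HN| = 15.90 ✓; ∠HNA = 39.90° ✓; |NA| = 14.50 ✓; ∠(NA, AC) = 90.00° ✓; |AC| = 8.400 ✓; ∠(AC, CZ) = 90.00° ✓; |CZ| = 19.80 ✓; ∠CZW = 51.90° ✓; |ZW| = 25.60 ✓; ∠(ZW, WB) = 81.20° ✗; |WB| = 23.00 ✓.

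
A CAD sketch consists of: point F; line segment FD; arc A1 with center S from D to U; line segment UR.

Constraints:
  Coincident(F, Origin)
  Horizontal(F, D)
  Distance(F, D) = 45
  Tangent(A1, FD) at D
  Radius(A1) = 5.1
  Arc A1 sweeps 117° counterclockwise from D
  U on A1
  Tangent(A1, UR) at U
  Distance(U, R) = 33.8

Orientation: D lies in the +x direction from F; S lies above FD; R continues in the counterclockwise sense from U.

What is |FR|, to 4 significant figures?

50.78

F is at the origin; F and D share the same y with |FD| = 45.0 and D on the +x side, so D = (45.00, 0.000). The tangent condition forces SD to be normal to FD, so S = D + (0, 5.1) = (45.00, 5.100). On A1, D sits at bearing -90° from S; a 117° counterclockwise sweep puts U at bearing 27°, so U = S + 5.1·(cos 27°, sin 27°) = (49.54, 7.415). A1 meets UR tangentially, so SU is at right angles to UR, so UR runs along (−sin 27°, cos 27°); with |UR| = 33.8, R = (34.20, 37.53). Then |FR| = |R − F| = 50.78.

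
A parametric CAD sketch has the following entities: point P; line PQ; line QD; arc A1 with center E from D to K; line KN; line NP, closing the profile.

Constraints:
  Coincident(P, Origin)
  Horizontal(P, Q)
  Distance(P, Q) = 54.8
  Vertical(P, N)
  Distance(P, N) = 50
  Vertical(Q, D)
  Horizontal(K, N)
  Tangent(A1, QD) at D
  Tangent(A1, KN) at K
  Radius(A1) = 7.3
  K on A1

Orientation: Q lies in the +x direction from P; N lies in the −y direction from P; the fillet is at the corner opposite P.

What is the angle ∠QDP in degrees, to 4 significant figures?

52.07°

The virtual corner opposite P is at (54.80, -50.00). Tangency of A1 to QD means the radius ED is perpendicular to QD and since A1 is tangent to KN there, EK ⟂ KN, with radius 7.3, so the center E sits 7.3 in from both sides at E = (47.50, -42.70). That places the tangent points at D = (54.80, -42.70) on QD and K = (47.50, -50.00) on KN. Then cos ∠QDP = DQ·DP / (|DQ||DP|), giving 52.07°.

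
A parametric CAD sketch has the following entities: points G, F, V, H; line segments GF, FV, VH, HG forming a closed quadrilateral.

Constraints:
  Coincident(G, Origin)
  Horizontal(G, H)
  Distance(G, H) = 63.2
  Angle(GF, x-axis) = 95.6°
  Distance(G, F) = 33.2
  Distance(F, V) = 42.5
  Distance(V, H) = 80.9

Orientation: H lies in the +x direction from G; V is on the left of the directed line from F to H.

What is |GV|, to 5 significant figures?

71.419

Checks: |FV| = 42.50 ✓; |VH| = 80.90 ✓.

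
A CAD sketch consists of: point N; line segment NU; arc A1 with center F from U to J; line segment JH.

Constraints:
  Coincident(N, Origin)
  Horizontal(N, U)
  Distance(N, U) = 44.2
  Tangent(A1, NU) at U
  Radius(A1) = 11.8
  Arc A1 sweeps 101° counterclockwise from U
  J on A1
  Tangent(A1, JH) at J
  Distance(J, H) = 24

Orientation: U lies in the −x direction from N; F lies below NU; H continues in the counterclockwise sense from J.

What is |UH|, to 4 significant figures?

38.26

On A1, U sits at bearing 90° from F; a 101° counterclockwise sweep puts J at bearing 191°, so J = F + 11.8·(cos 191°, sin 191°) = (-55.78, -14.05). The tangent condition forces FJ to be normal to JH, so JH runs along (−sin 191°, cos 191°); with |JH| = 24.0, H = (-51.20, -37.61). Then |UH| = |H − U| = 38.26.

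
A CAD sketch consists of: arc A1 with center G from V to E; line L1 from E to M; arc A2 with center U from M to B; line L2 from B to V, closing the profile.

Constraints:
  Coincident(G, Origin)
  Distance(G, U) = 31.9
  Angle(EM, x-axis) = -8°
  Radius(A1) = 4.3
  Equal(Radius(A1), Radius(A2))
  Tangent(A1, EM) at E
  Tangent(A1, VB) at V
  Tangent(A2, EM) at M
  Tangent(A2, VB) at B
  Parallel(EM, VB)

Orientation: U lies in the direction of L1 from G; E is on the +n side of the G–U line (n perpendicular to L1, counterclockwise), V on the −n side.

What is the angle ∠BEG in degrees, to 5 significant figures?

74.912°

Tangency of A1 to both parallel lines with radius 4.3 puts E and V at G ± 4.3·n: E = (0.59844, 4.2582), V = (-0.59844, -4.2582). Equal radii place M and B the same way about U: M = U + 4.3·n = (32.188, -0.18147), B = U − 4.3·n = (30.991, -8.6978). Then cos ∠BEG = EB·EG / (|EB||EG|), giving 74.912°.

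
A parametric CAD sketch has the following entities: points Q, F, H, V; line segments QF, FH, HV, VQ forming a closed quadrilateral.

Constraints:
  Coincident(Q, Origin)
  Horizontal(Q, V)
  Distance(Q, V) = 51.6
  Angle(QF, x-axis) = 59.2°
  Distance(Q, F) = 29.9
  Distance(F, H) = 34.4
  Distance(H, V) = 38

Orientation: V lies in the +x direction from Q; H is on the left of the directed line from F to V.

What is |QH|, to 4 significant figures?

60.70

Checks: Q.y = 0.00, V.y = 0.00 ✓; |FH| = 34.40 ✓; |HV| = 38.00 ✓.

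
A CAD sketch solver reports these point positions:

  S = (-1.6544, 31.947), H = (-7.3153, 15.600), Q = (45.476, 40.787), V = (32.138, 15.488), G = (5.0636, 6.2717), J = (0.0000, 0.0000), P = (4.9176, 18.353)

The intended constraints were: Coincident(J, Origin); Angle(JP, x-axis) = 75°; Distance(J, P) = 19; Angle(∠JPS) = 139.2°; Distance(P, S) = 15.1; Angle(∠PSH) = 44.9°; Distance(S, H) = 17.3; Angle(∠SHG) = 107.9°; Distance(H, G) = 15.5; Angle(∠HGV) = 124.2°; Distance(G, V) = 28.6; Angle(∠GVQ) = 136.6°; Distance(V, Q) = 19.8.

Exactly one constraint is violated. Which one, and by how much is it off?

Distance(V, Q) = 19.8 — off by 8.80.

J = (0.00, 0.00) ✓; JP at 75.00° ✓; |JP| = 19.00 ✓; ∠JPS = 139.2° ✓; |PS| = 15.10 ✓; ∠PSH = 44.90° ✓; |SH| = 17.30 ✓; ∠SHG = 107.9° ✓; |HG| = 15.50 ✓; ∠HGV = 124.2° ✓; |GV| = 28.60 ✓; ∠GVQ = 136.6° ✓; |VQ| = 28.60 ✗.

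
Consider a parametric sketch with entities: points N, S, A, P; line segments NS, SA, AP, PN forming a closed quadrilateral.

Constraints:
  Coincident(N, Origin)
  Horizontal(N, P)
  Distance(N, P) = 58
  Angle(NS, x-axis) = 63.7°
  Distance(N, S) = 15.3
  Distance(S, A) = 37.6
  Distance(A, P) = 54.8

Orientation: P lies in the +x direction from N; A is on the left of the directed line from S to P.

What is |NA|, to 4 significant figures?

52.83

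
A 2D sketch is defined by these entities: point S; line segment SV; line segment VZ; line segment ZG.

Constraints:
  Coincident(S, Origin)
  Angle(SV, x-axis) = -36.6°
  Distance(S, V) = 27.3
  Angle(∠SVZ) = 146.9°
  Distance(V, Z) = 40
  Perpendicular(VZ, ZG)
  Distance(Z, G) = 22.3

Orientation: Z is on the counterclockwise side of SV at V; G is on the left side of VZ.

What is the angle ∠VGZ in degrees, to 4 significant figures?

60.86°

S is at the origin; SV runs at -36.6° with length 27.3, so V = 27.3·(cos -36.6°, sin -36.6°) = (21.92, -16.28). ∠SVZ = 146.9°, so VZ runs at -36.6° + (180° − 146.9°) = -3.500° from the x-axis; with |VZ| = 40.0, Z = V + 40.0·(cos -3.500°, sin -3.500°) = (61.84, -18.72). VZ is perpendicular to ZG; with |ZG| = 22.3 on the left of VZ, G = Z + 22.3·(0.06105, 0.9981) = (63.20, 3.540). Then cos ∠VGZ = GV·GZ / (|GV||GZ|), giving 60.86°.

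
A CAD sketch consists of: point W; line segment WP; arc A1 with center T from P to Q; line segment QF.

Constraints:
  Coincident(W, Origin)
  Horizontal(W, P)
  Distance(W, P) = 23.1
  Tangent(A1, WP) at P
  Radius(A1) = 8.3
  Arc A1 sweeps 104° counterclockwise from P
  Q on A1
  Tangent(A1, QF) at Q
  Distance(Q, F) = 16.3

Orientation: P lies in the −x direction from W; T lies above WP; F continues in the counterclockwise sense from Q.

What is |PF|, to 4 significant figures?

26.45

W is at the origin; W and P share the same y with |WP| = 23.1 and P on the −x side, so P = (-23.10, 0.000). Since A1 is tangent to WP there, TP ⟂ WP, so T = P + (0, 8.3) = (-23.10, 8.300). On A1, P sits at bearing -90° from T; a 104° counterclockwise sweep puts Q at bearing 14°, so Q = T + 8.3·(cos 14°, sin 14°) = (-15.05, 10.31). Since A1 is tangent to QF there, TQ ⟂ QF, so QF runs along (−sin 14°, cos 14°); with |QF| = 16.3, F = (-18.99, 26.12). Then |PF| = |F − P| = 26.45.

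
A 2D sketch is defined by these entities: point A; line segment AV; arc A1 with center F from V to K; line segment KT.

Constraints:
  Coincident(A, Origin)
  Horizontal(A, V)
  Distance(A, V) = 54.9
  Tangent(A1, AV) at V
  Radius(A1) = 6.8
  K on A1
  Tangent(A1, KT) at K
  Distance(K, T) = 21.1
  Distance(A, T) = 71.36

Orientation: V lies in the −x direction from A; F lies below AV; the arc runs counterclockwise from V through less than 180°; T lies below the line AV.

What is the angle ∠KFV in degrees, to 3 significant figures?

76.0°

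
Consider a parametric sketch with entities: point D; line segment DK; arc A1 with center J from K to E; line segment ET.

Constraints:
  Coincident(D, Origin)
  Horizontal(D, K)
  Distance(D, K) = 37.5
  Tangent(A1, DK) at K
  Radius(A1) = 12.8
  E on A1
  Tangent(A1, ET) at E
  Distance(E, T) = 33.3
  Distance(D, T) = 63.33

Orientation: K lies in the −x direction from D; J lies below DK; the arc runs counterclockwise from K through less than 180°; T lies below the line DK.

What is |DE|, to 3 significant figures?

52.4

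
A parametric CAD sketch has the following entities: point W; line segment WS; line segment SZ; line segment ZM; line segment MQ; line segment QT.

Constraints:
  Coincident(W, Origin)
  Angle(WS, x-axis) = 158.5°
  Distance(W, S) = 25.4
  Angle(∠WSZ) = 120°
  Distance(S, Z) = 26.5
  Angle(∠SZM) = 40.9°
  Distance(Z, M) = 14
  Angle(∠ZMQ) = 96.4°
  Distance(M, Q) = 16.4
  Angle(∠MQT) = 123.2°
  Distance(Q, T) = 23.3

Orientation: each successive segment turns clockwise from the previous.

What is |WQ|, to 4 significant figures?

29.12

∠SZM = 40.9° gives ZM at -40.60° from the x-axis; with |ZM| = 14.0, M = (-16.92, 26.41). ∠ZMQ = 96.4° gives MQ at -124.2° from the x-axis; with |MQ| = 16.4, Q = (-26.14, 12.84). Then |WQ| = |Q − W| = 29.12.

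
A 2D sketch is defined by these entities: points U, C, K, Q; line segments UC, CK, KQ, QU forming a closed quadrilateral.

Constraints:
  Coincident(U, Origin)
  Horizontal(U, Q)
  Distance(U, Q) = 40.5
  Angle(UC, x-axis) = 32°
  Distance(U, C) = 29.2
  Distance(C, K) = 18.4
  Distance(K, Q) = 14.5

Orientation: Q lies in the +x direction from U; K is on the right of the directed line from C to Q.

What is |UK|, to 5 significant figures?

26.441

U is at the origin; UQ is horizontal with |UQ| = 40.5 and Q in +x, so Q = (40.5, 0). UC runs at 32.0° with |UC| = 29.2, so C = (24.763, 15.474). K is determined by |CK| = 18.4 and |KQ| = 14.5 together: it lies at the intersection of circle(C, 18.4) and circle(Q, 14.5). With |CQ| = 22.070, the foot of the radical line on CQ is 13.942 from C and the perpendicular offset is √(18.4² − 13.942²) = 12.008. Taking the right-of-CQ solution: K = (26.286, -2.8633).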